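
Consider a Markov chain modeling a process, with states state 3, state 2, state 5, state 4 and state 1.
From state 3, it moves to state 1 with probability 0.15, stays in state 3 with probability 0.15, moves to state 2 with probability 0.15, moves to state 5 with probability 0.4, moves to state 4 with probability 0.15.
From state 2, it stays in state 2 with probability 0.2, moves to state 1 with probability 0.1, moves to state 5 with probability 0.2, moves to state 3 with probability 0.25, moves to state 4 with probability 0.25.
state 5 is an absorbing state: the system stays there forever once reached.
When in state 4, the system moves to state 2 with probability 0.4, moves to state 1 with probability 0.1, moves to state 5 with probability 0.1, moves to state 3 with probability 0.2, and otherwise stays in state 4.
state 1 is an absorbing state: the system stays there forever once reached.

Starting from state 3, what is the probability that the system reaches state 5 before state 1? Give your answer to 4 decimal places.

0.7000

Let h(s) be the probability of absorption at state 5 starting from transient state s. Then h(state 5) = 1 and h(state 1) = 0. By first-step analysis:
h(state 3) = 0.15·h(state 3) + 0.15·h(state 2) + 0.4·1 + 0.15·h(state 4) + 0.15·0
h(state 2) = 0.25·h(state 3) + 0.2·h(state 2) + 0.2·1 + 0.25·h(state 4) + 0.1·0
h(state 4) = 0.2·h(state 3) + 0.4·h(state 2) + 0.1·1 + 0.2·h(state 4) + 0.1·0
Solving: h(state 3) = 0.7000, h(state 2) = 0.6667, h(state 4) = 0.6333.
Starting from state 3, the probability is 0.7000.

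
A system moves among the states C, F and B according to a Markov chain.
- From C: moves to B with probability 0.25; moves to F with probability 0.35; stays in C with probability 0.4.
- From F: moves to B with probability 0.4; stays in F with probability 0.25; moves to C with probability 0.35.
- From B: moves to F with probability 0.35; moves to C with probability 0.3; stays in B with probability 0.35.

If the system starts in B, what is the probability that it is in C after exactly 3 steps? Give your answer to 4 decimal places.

0.3505

Propagate the distribution vector 3 steps from B.
After 0 steps: (0.0000, 0.0000, 1.0000)
After 1 step: (0.3000, 0.3500, 0.3500)
After 2 steps: (0.3475, 0.3150, 0.3375)
After 3 steps: (0.3505, 0.3185, 0.3310)
P(in C after 3 steps) = 0.3505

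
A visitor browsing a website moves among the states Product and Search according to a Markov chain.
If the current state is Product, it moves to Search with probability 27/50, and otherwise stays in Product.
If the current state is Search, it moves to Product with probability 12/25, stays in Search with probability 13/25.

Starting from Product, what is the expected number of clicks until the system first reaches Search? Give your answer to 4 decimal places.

Let t(s) be the expected number of clicks to first reach Search from state s, with t(Search) = 0. Conditioning on the first click:
t(Product) = 1 + 0.46·t(Product)
Solving: t(Product) = 1.8519.
Expected clicks from Product to Search: 1.8519.

1.8519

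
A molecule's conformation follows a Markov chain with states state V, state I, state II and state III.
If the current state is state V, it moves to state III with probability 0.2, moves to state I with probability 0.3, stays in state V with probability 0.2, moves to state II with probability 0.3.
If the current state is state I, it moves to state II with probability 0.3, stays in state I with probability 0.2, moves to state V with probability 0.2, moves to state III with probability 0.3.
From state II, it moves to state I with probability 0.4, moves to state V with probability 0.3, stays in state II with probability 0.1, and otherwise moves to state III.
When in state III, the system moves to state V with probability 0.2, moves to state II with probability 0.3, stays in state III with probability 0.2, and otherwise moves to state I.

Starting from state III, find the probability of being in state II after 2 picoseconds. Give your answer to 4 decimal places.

0.2400

Propagate the distribution vector 2 picoseconds from state III.
After 0 picoseconds: (0.0000, 0.0000, 0.0000, 1.0000)
After 1 picosecond: (0.2000, 0.3000, 0.3000, 0.2000)
After 2 picoseconds: (0.2300, 0.3000, 0.2400, 0.2300)
P(in state II after 2 picoseconds) = 0.2400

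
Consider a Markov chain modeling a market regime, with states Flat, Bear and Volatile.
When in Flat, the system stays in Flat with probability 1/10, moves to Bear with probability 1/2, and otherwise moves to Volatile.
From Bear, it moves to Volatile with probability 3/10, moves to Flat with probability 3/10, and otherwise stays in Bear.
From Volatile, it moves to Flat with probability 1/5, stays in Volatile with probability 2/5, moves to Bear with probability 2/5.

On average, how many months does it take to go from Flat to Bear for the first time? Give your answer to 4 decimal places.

Let t(s) be the expected number of months to first reach Bear from state s, with t(Bear) = 0. Conditioning on the first month:
t(Flat) = 1 + 0.1·t(Flat) + 0.4·t(Volatile)
t(Volatile) = 1 + 0.2·t(Flat) + 0.4·t(Volatile)
Solving: t(Flat) = 2.1739, t(Volatile) = 2.3913.
Expected months from Flat to Bear: 2.1739.

2.1739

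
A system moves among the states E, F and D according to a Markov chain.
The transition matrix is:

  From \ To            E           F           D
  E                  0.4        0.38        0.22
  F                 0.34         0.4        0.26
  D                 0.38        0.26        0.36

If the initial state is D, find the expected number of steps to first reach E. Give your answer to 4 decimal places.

Let t(s) be the expected number of steps to first reach E from state s, with t(E) = 0. Conditioning on the first step:
t(F) = 1 + 0.4·t(F) + 0.26·t(D)
t(D) = 1 + 0.26·t(F) + 0.36·t(D)
Solving: t(F) = 2.8445, t(D) = 2.7181.
Expected steps from D to E: 2.7181.

2.7181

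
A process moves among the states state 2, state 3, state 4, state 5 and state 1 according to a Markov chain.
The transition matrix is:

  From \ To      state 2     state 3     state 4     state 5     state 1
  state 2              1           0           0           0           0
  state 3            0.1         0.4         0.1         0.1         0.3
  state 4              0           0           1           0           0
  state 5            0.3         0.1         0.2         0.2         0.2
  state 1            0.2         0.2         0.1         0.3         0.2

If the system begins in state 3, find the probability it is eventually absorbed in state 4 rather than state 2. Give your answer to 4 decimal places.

0.4229

Let h(s) be the probability of absorption at state 4 starting from transient state s. Then h(state 4) = 1 and h(state 2) = 0. By first-step analysis:
h(state 3) = 0.1·0 + 0.4·h(state 3) + 0.1·1 + 0.1·h(state 5) + 0.3·h(state 1)
h(state 5) = 0.3·0 + 0.1·h(state 3) + 0.2·1 + 0.2·h(state 5) + 0.2·h(state 1)
h(state 1) = 0.2·0 + 0.2·h(state 3) + 0.1·1 + 0.3·h(state 5) + 0.2·h(state 1)
Solving: h(state 3) = 0.4229, h(state 5) = 0.3978, h(state 1) = 0.3799.
Starting from state 3, the probability is 0.4229.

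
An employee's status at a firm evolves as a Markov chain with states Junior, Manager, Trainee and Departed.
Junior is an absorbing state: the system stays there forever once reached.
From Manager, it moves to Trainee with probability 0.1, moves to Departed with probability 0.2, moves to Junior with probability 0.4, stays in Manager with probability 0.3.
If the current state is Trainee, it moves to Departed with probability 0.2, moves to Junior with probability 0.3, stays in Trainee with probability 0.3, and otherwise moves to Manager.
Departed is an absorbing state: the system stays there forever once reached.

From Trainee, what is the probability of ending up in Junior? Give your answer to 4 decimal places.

Let h(s) be the probability of absorption at Junior starting from transient state s. Then h(Junior) = 1 and h(Departed) = 0. By first-step analysis:
h(Manager) = 0.4·1 + 0.3·h(Manager) + 0.1·h(Trainee) + 0.2·0
h(Trainee) = 0.3·1 + 0.2·h(Manager) + 0.3·h(Trainee) + 0.2·0
Solving: h(Manager) = 0.6596, h(Trainee) = 0.6170.
Starting from Trainee, the probability is 0.6170.

0.6170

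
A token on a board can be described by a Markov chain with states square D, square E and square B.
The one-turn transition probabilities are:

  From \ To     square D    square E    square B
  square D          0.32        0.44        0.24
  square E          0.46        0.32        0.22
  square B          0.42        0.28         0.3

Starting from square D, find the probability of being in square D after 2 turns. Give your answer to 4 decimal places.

0.4056

Sum over the intermediate state after 1 turn:
P = P(square D→square D)·P(square D→square D) + P(square D→square E)·P(square E→square D) + P(square D→square B)·P(square B→square D)
  = 0.32×0.32 + 0.44×0.46 + 0.24×0.42
  = 0.1024 + 0.2024 + 0.1008 = 0.4056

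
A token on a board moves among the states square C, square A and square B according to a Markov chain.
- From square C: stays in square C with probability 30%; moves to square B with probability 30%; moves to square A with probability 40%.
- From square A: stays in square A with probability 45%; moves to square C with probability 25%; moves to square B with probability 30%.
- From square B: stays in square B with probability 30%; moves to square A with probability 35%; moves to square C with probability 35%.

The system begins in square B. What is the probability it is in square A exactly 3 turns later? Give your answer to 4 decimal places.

Propagate the distribution vector 3 turns from square B.
After 0 turns: (0.0000, 0.0000, 1.0000)
After 1 turn: (0.3500, 0.3500, 0.3000)
After 2 turns: (0.2975, 0.4025, 0.3000)
After 3 turns: (0.2949, 0.4051, 0.3000)
P(in square A after 3 turns) = 0.4051

0.4051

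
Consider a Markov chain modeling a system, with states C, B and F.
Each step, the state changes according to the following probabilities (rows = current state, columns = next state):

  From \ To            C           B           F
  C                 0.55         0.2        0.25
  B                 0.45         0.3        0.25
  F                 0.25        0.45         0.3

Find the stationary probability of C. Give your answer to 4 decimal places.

0.4415

Let the stationary distribution be π with π = πP and π_1 + π_2 + π_3 = 1.
π_1 = 0.55·π_1 + 0.45·π_2 + 0.25·π_3
π_2 = 0.2·π_1 + 0.3·π_2 + 0.45·π_3
Solving with the normalization constraint gives π = (0.4415, 0.2953, 0.2632).
So the stationary probability of C is 0.4415.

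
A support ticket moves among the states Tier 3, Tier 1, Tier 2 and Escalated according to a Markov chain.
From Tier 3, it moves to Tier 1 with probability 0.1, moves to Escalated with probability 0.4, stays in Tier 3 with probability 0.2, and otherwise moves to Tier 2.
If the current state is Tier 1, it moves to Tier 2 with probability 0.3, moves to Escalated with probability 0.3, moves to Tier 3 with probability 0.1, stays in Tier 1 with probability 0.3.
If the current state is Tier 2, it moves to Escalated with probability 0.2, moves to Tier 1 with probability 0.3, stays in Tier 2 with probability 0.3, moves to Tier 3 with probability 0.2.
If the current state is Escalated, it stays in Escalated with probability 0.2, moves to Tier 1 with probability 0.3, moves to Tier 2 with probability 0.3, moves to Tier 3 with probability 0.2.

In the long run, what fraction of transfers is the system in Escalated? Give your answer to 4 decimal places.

0.2612

Let the stationary distribution be π with π = πP and π_1 + π_2 + π_3 + π_4 = 1.
π_1 = 0.2·π_1 + 0.1·π_2 + 0.2·π_3 + 0.2·π_4
π_2 = 0.1·π_1 + 0.3·π_2 + 0.3·π_3 + 0.3·π_4
π_3 = 0.3·π_1 + 0.3·π_2 + 0.3·π_3 + 0.3·π_4
Solving with the normalization constraint gives π = (0.1735, 0.2653, 0.3000, 0.2612).
So the stationary probability of Escalated is 0.2612.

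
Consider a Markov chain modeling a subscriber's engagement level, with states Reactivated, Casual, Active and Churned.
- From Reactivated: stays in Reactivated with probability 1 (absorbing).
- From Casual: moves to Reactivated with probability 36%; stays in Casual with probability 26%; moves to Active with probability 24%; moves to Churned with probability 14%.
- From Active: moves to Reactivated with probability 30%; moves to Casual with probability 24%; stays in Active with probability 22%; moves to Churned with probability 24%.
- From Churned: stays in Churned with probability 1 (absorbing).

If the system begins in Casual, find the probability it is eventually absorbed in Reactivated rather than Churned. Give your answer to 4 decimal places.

Let h(s) be the probability of absorption at Reactivated starting from transient state s. Then h(Reactivated) = 1 and h(Churned) = 0. By first-step analysis:
h(Casual) = 0.36·1 + 0.26·h(Casual) + 0.24·h(Active) + 0.14·0
h(Active) = 0.3·1 + 0.24·h(Casual) + 0.22·h(Active) + 0.24·0
Solving: h(Casual) = 0.6790, h(Active) = 0.5935.
Starting from Casual, the probability is 0.6790.

0.6790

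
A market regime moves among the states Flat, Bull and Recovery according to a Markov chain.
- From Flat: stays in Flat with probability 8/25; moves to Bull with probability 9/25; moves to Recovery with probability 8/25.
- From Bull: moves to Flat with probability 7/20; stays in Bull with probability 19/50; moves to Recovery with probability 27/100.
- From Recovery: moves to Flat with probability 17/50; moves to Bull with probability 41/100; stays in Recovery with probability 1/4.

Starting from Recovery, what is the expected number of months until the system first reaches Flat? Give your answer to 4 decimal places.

Let t(s) be the expected number of months to first reach Flat from state s, with t(Flat) = 0. Conditioning on the first month:
t(Bull) = 1 + 0.38·t(Bull) + 0.27·t(Recovery)
t(Recovery) = 1 + 0.41·t(Bull) + 0.25·t(Recovery)
Solving: t(Bull) = 2.8789, t(Recovery) = 2.9071.
Expected months from Recovery to Flat: 2.9071.

2.9071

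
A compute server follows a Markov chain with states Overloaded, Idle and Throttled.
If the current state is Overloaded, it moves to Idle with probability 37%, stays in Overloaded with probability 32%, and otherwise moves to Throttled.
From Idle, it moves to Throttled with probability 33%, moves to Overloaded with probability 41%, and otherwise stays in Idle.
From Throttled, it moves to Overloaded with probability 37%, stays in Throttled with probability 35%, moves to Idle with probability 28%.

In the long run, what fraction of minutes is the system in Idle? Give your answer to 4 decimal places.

0.3066

Let the stationary distribution be π with π = πP and π_1 + π_2 + π_3 = 1.
π_1 = 0.32·π_1 + 0.41·π_2 + 0.37·π_3
π_2 = 0.37·π_1 + 0.26·π_2 + 0.28·π_3
Solving with the normalization constraint gives π = (0.3641, 0.3066, 0.3293).
So the stationary probability of Idle is 0.3066.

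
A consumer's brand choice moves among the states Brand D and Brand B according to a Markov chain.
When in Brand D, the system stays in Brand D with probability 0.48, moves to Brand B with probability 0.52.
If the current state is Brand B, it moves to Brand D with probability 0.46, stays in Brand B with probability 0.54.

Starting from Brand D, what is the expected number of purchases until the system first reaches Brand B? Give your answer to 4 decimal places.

1.9231

Let t(s) be the expected number of purchases to first reach Brand B from state s, with t(Brand B) = 0. Conditioning on the first purchase:
t(Brand D) = 1 + 0.48·t(Brand D)
Solving: t(Brand D) = 1.9231.
Expected purchases from Brand D to Brand B: 1.9231.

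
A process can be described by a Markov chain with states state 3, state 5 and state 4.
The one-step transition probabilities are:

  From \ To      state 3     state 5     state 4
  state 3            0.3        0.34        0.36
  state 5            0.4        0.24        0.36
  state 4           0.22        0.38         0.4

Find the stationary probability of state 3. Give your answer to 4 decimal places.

0.3023

Let the stationary distribution be π with π = πP and π_1 + π_2 + π_3 = 1.
π_1 = 0.3·π_1 + 0.4·π_2 + 0.22·π_3
π_2 = 0.34·π_1 + 0.24·π_2 + 0.38·π_3
Solving with the normalization constraint gives π = (0.3023, 0.3227, 0.3750).
So the stationary probability of state 3 is 0.3023.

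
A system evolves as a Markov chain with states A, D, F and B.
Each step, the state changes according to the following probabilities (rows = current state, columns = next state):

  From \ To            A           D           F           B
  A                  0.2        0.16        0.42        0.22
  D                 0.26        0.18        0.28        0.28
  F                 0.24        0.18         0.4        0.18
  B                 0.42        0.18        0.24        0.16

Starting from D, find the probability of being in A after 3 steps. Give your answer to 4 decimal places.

0.2687

Propagate the distribution vector 3 steps from D.
After 0 steps: (0.0000, 1.0000, 0.0000, 0.0000)
After 1 step: (0.2600, 0.1800, 0.2800, 0.2800)
After 2 steps: (0.2836, 0.1748, 0.3388, 0.2028)
After 3 steps: (0.2687, 0.1743, 0.3522, 0.2048)
P(in A after 3 steps) = 0.2687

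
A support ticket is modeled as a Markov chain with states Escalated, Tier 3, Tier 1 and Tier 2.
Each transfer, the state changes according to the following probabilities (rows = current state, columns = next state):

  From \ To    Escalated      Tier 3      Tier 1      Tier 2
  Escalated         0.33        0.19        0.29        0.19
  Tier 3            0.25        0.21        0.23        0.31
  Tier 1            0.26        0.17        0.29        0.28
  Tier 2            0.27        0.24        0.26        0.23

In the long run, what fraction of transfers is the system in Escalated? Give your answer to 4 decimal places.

Let the stationary distribution be π with π = πP and π_1 + π_2 + π_3 + π_4 = 1.
π_1 = 0.33·π_1 + 0.25·π_2 + 0.26·π_3 + 0.27·π_4
π_2 = 0.19·π_1 + 0.21·π_2 + 0.17·π_3 + 0.24·π_4
π_3 = 0.29·π_1 + 0.23·π_2 + 0.29·π_3 + 0.26·π_4
Solving with the normalization constraint gives π = (0.2801, 0.2010, 0.2705, 0.2484).
So the stationary probability of Escalated is 0.2801.

0.2801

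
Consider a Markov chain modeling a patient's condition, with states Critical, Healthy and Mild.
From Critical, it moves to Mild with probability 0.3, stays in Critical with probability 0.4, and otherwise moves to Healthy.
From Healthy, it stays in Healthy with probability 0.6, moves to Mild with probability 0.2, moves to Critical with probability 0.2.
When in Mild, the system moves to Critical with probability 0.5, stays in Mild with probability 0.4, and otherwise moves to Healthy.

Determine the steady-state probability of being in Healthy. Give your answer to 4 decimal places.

0.3443

Let the stationary distribution be π with π = πP and π_1 + π_2 + π_3 = 1.
π_1 = 0.4·π_1 + 0.2·π_2 + 0.5·π_3
π_2 = 0.3·π_1 + 0.6·π_2 + 0.1·π_3
Solving with the normalization constraint gives π = (0.3607, 0.3443, 0.2951).
So the stationary probability of Healthy is 0.3443.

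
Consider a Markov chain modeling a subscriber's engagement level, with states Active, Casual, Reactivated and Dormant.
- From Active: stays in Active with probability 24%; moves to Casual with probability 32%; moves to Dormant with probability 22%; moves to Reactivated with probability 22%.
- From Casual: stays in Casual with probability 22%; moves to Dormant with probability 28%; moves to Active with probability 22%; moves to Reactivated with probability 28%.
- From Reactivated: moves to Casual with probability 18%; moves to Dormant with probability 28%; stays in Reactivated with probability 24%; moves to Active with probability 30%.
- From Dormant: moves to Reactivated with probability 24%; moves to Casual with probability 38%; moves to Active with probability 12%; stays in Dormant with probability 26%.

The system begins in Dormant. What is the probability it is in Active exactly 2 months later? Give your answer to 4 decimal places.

0.2156

Propagate the distribution vector 2 months from Dormant.
After 0 months: (0.0000, 0.0000, 0.0000, 1.0000)
After 1 month: (0.1200, 0.3800, 0.2400, 0.2600)
After 2 months: (0.2156, 0.2640, 0.2528, 0.2676)
P(in Active after 2 months) = 0.2156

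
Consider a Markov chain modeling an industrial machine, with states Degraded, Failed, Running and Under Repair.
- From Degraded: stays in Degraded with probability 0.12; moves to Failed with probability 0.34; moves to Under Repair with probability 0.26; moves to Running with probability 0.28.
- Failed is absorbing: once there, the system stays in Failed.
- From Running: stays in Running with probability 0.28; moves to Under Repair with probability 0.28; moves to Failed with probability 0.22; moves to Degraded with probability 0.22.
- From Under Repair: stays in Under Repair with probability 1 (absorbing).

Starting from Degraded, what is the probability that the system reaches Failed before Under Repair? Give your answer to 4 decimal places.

0.5357

Let h(s) be the probability of absorption at Failed starting from transient state s. Then h(Failed) = 1 and h(Under Repair) = 0. By first-step analysis:
h(Degraded) = 0.12·h(Degraded) + 0.34·1 + 0.28·h(Running) + 0.26·0
h(Running) = 0.22·h(Degraded) + 0.22·1 + 0.28·h(Running) + 0.28·0
Solving: h(Degraded) = 0.5357, h(Running) = 0.4692.
Starting from Degraded, the probability is 0.5357.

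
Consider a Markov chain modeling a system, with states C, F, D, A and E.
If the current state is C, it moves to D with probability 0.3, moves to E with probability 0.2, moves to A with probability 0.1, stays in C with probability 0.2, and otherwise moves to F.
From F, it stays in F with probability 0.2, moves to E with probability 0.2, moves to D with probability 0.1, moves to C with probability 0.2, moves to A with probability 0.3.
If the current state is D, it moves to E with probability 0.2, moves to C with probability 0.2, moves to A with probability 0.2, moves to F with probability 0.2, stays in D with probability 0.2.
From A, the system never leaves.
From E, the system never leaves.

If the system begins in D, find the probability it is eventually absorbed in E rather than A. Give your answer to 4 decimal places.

Let h(s) be the probability of absorption at E starting from transient state s. Then h(E) = 1 and h(A) = 0. By first-step analysis:
h(C) = 0.2·h(C) + 0.2·h(F) + 0.3·h(D) + 0.1·0 + 0.2·1
h(F) = 0.2·h(C) + 0.2·h(F) + 0.1·h(D) + 0.3·0 + 0.2·1
h(D) = 0.2·h(C) + 0.2·h(F) + 0.2·h(D) + 0.2·0 + 0.2·1
Solving: h(C) = 0.5500, h(F) = 0.4500, h(D) = 0.5000.
Starting from D, the probability is 0.5000.

0.5000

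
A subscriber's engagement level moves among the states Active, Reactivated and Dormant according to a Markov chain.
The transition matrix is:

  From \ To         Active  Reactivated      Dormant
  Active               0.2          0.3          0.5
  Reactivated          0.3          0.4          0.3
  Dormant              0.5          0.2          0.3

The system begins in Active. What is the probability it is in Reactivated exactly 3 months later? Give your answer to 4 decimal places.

0.2940

Propagate the distribution vector 3 months from Active.
After 0 months: (1.0000, 0.0000, 0.0000)
After 1 month: (0.2000, 0.3000, 0.5000)
After 2 months: (0.3800, 0.2800, 0.3400)
After 3 months: (0.3300, 0.2940, 0.3760)
P(in Reactivated after 3 months) = 0.2940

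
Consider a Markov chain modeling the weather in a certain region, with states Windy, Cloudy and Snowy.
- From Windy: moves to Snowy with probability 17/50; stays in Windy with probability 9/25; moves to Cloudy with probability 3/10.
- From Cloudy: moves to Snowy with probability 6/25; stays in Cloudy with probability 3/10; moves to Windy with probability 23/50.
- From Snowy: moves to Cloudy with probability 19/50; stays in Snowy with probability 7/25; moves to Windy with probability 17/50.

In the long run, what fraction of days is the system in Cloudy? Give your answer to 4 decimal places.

0.3232

Let the stationary distribution be π with π = πP and π_1 + π_2 + π_3 = 1.
π_1 = 0.36·π_1 + 0.46·π_2 + 0.34·π_3
π_2 = 0.3·π_1 + 0.3·π_2 + 0.38·π_3
Solving with the normalization constraint gives π = (0.3865, 0.3232, 0.2903).
So the stationary probability of Cloudy is 0.3232.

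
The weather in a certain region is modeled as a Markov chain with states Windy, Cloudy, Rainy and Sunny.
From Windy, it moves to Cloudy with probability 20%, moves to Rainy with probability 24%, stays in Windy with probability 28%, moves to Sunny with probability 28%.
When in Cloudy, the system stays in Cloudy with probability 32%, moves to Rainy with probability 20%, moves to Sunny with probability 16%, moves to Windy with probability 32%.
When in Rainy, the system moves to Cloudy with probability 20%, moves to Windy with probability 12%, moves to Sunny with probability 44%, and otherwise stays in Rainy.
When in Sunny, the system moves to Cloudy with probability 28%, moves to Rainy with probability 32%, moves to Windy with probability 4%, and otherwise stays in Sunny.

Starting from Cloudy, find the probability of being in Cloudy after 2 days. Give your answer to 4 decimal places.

Propagate the distribution vector 2 days from Cloudy.
After 0 days: (0.0000, 1.0000, 0.0000, 0.0000)
After 1 day: (0.3200, 0.3200, 0.2000, 0.1600)
After 2 days: (0.2224, 0.2512, 0.2400, 0.2864)
P(in Cloudy after 2 days) = 0.2512

0.2512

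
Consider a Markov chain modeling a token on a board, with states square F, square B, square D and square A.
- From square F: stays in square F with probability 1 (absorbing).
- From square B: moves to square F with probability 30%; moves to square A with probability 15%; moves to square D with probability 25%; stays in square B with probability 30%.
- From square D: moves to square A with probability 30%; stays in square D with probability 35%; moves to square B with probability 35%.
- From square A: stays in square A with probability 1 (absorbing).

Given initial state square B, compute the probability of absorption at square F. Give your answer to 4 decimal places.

Let h(s) be the probability of absorption at square F starting from transient state s. Then h(square F) = 1 and h(square A) = 0. By first-step analysis:
h(square B) = 0.3·1 + 0.3·h(square B) + 0.25·h(square D) + 0.15·0
h(square D) = 0.35·h(square B) + 0.35·h(square D) + 0.3·0
Solving: h(square B) = 0.5306, h(square D) = 0.2857.
Starting from square B, the probability is 0.5306.

0.5306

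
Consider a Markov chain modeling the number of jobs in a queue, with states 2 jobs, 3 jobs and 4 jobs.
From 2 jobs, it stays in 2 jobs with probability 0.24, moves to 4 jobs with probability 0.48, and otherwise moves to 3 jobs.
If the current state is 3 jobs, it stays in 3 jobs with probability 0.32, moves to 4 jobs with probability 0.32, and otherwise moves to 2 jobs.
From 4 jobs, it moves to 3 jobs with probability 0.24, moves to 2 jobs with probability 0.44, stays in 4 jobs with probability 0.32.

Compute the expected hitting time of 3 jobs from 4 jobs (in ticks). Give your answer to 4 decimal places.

3.9267

Let t(s) be the expected number of ticks to first reach 3 jobs from state s, with t(3 jobs) = 0. Conditioning on the first tick:
t(2 jobs) = 1 + 0.24·t(2 jobs) + 0.48·t(4 jobs)
t(4 jobs) = 1 + 0.44·t(2 jobs) + 0.32·t(4 jobs)
Solving: t(2 jobs) = 3.7958, t(4 jobs) = 3.9267.
Expected ticks from 4 jobs to 3 jobs: 3.9267.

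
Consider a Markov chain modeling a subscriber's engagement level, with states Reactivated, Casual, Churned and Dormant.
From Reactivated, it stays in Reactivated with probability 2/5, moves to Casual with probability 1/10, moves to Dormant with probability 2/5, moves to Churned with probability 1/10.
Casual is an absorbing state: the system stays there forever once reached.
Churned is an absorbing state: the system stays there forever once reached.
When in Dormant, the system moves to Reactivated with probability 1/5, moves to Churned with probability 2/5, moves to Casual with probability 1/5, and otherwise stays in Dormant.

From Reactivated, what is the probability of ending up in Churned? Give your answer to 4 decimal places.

Let h(s) be the probability of absorption at Churned starting from transient state s. Then h(Churned) = 1 and h(Casual) = 0. By first-step analysis:
h(Reactivated) = 0.4·h(Reactivated) + 0.1·0 + 0.1·1 + 0.4·h(Dormant)
h(Dormant) = 0.2·h(Reactivated) + 0.2·0 + 0.4·1 + 0.2·h(Dormant)
Solving: h(Reactivated) = 0.6000, h(Dormant) = 0.6500.
Starting from Reactivated, the probability is 0.6000.

0.6000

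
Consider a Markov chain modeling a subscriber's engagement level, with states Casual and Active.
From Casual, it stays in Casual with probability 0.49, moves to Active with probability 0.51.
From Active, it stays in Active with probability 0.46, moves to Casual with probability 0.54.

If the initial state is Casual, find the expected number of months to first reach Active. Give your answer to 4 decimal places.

1.9608

Let t(s) be the expected number of months to first reach Active from state s, with t(Active) = 0. Conditioning on the first month:
t(Casual) = 1 + 0.49·t(Casual)
Solving: t(Casual) = 1.9608.
Expected months from Casual to Active: 1.9608.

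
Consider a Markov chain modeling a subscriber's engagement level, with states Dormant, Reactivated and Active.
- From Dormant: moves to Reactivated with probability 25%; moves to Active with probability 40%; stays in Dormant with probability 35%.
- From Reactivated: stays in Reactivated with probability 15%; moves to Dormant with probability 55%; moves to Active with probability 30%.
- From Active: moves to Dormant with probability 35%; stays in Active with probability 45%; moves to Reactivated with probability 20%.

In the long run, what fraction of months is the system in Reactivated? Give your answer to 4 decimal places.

Let the stationary distribution be π with π = πP and π_1 + π_2 + π_3 = 1.
π_1 = 0.35·π_1 + 0.55·π_2 + 0.35·π_3
π_2 = 0.25·π_1 + 0.15·π_2 + 0.2·π_3
Solving with the normalization constraint gives π = (0.3918, 0.2091, 0.3990).
So the stationary probability of Reactivated is 0.2091.

0.2091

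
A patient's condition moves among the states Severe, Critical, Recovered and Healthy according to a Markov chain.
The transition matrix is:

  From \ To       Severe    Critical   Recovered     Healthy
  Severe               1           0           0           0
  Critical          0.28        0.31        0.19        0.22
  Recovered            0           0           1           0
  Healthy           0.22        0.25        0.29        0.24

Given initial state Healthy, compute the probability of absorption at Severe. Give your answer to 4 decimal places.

0.4725

Let h(s) be the probability of absorption at Severe starting from transient state s. Then h(Severe) = 1 and h(Recovered) = 0. By first-step analysis:
h(Critical) = 0.28·1 + 0.31·h(Critical) + 0.19·0 + 0.22·h(Healthy)
h(Healthy) = 0.22·1 + 0.25·h(Critical) + 0.29·0 + 0.24·h(Healthy)
Solving: h(Critical) = 0.5565, h(Healthy) = 0.4725.
Starting from Healthy, the probability is 0.4725.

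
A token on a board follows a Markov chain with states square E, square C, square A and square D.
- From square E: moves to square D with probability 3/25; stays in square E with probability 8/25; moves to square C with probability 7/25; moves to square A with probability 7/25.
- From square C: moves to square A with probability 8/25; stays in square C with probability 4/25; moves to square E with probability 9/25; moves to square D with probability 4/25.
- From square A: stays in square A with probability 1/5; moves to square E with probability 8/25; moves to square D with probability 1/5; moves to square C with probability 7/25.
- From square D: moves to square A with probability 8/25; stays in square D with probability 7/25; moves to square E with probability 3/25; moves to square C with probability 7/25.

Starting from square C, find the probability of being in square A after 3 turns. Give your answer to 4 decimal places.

0.2762

Propagate the distribution vector 3 turns from square C.
After 0 turns: (0.0000, 1.0000, 0.0000, 0.0000)
After 1 turn: (0.3600, 0.1600, 0.3200, 0.1600)
After 2 turns: (0.2944, 0.2608, 0.2672, 0.1776)
After 3 turns: (0.2949, 0.2487, 0.2762, 0.1802)
P(in square A after 3 turns) = 0.2762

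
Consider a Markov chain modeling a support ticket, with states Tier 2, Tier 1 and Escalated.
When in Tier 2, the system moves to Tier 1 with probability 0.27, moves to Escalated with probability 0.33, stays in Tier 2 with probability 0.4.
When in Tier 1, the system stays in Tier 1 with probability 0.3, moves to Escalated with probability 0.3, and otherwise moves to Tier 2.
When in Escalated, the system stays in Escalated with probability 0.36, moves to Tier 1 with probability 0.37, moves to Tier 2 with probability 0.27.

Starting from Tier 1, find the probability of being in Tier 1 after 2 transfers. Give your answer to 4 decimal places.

Sum over the intermediate state after 1 transfer:
P = P(Tier 1→Tier 2)·P(Tier 2→Tier 1) + P(Tier 1→Tier 1)·P(Tier 1→Tier 1) + P(Tier 1→Escalated)·P(Escalated→Tier 1)
  = 0.4×0.27 + 0.3×0.3 + 0.3×0.37
  = 0.1080 + 0.0900 + 0.1110 = 0.3090

0.3090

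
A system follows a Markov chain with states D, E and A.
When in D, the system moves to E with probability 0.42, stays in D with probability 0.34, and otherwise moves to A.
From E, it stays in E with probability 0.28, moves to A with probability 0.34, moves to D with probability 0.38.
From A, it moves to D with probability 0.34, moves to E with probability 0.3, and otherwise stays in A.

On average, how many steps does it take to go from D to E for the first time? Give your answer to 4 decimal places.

Let t(s) be the expected number of steps to first reach E from state s, with t(E) = 0. Conditioning on the first step:
t(D) = 1 + 0.34·t(D) + 0.24·t(A)
t(A) = 1 + 0.34·t(D) + 0.36·t(A)
Solving: t(D) = 2.5822, t(A) = 2.9343.
Expected steps from D to E: 2.5822.

2.5822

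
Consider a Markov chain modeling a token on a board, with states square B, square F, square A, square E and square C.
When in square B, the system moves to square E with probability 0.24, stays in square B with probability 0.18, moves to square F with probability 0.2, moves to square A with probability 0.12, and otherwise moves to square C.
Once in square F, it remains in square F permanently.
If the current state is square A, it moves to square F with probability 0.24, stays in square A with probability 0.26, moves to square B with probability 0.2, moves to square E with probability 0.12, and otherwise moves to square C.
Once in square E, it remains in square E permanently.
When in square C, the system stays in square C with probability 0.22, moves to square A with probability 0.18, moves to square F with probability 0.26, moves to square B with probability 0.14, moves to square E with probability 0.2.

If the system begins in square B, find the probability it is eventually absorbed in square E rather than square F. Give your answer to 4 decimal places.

0.4898

Let h(s) be the probability of absorption at square E starting from transient state s. Then h(square E) = 1 and h(square F) = 0. By first-step analysis:
h(square B) = 0.18·h(square B) + 0.2·0 + 0.12·h(square A) + 0.24·1 + 0.26·h(square C)
h(square A) = 0.2·h(square B) + 0.24·0 + 0.26·h(square A) + 0.12·1 + 0.18·h(square C)
h(square C) = 0.14·h(square B) + 0.26·0 + 0.18·h(square A) + 0.2·1 + 0.22·h(square C)
Solving: h(square B) = 0.4898, h(square A) = 0.4008, h(square C) = 0.4368.
Starting from square B, the probability is 0.4898.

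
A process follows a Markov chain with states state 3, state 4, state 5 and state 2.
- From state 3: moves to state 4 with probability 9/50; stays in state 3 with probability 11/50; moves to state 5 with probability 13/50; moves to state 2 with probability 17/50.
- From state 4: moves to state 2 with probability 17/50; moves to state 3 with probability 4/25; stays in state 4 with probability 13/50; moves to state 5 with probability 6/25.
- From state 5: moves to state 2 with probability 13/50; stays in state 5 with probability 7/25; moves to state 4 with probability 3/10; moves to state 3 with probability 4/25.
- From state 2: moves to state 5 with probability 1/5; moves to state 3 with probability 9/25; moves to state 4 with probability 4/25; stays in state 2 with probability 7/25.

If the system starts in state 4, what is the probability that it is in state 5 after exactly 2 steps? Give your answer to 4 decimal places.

0.2392

Propagate the distribution vector 2 steps from state 4.
After 0 steps: (0.0000, 1.0000, 0.0000, 0.0000)
After 1 step: (0.1600, 0.2600, 0.2400, 0.3400)
After 2 steps: (0.2376, 0.2228, 0.2392, 0.3004)
P(in state 5 after 2 steps) = 0.2392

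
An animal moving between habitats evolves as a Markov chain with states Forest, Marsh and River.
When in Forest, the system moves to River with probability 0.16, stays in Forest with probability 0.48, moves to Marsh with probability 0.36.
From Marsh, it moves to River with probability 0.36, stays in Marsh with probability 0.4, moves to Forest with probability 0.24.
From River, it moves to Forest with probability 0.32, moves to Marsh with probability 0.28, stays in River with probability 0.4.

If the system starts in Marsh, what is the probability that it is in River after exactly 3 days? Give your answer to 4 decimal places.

Propagate the distribution vector 3 days from Marsh.
After 0 days: (0.0000, 1.0000, 0.0000)
After 1 day: (0.2400, 0.4000, 0.3600)
After 2 days: (0.3264, 0.3472, 0.3264)
After 3 days: (0.3444, 0.3478, 0.3078)
P(in River after 3 days) = 0.3078

0.3078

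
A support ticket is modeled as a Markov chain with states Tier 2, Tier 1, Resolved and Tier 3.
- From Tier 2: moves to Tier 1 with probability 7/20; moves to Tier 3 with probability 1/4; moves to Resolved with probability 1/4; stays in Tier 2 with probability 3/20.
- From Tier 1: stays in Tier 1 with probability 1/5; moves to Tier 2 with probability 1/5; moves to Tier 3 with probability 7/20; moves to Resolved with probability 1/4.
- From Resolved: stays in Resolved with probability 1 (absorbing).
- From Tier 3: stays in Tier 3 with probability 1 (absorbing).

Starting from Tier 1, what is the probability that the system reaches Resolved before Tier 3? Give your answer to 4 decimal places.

Let h(s) be the probability of absorption at Resolved starting from transient state s. Then h(Resolved) = 1 and h(Tier 3) = 0. By first-step analysis:
h(Tier 2) = 0.15·h(Tier 2) + 0.35·h(Tier 1) + 0.25·1 + 0.25·0
h(Tier 1) = 0.2·h(Tier 2) + 0.2·h(Tier 1) + 0.25·1 + 0.35·0
Solving: h(Tier 2) = 0.4713, h(Tier 1) = 0.4303.
Starting from Tier 1, the probability is 0.4303.

0.4303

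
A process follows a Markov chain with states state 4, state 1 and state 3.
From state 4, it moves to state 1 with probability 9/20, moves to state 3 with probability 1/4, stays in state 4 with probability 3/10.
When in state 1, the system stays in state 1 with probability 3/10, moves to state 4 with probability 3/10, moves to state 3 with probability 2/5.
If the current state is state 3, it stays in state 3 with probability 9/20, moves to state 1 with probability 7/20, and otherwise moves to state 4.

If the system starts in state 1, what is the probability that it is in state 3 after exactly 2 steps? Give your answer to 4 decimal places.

0.3750

Sum over the intermediate state after 1 step:
P = P(state 1→state 4)·P(state 4→state 3) + P(state 1→state 1)·P(state 1→state 3) + P(state 1→state 3)·P(state 3→state 3)
  = 0.3×0.25 + 0.3×0.4 + 0.4×0.45
  = 0.0750 + 0.1200 + 0.1800 = 0.3750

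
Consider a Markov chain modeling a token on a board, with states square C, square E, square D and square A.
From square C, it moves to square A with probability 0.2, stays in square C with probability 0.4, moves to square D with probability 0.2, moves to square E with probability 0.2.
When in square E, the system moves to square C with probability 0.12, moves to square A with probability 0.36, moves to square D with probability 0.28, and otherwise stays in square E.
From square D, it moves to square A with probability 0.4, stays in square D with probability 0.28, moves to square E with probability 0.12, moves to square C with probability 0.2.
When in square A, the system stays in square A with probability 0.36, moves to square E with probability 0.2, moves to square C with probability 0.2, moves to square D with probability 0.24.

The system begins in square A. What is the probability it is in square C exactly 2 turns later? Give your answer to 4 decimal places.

Propagate the distribution vector 2 turns from square A.
After 0 turns: (0.0000, 0.0000, 0.0000, 1.0000)
After 1 turn: (0.2000, 0.2000, 0.2400, 0.3600)
After 2 turns: (0.2240, 0.1888, 0.2496, 0.3376)
P(in square C after 2 turns) = 0.2240

0.2240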